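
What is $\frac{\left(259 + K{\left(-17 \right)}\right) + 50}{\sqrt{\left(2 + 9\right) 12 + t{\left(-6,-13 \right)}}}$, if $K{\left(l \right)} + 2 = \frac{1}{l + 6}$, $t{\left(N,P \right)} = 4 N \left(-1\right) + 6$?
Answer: $\frac{1688 \sqrt{2}}{99} \approx 24.113$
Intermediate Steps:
$t{\left(N,P \right)} = 6 - 4 N$ ($t{\left(N,P \right)} = - 4 N + 6 = 6 - 4 N$)
$K{\left(l \right)} = -2 + \frac{1}{6 + l}$ ($K{\left(l \right)} = -2 + \frac{1}{l + 6} = -2 + \frac{1}{6 + l}$)
$\frac{\left(259 + K{\left(-17 \right)}\right) + 50}{\sqrt{\left(2 + 9\right) 12 + t{\left(-6,-13 \right)}}} = \frac{\left(259 + \frac{-11 - -34}{6 - 17}\right) + 50}{\sqrt{\left(2 + 9\right) 12 + \left(6 - -24\right)}} = \frac{\left(259 + \frac{-11 + 34}{-11}\right) + 50}{\sqrt{11 \cdot 12 + \left(6 + 24\right)}} = \frac{\left(259 - \frac{23}{11}\right) + 50}{\sqrt{132 + 30}} = \frac{\left(259 - \frac{23}{11}\right) + 50}{\sqrt{162}} = \frac{\frac{2826}{11} + 50}{9 \sqrt{2}} = \frac{3376 \frac{\sqrt{2}}{18}}{11} = \frac{1688 \sqrt{2}}{99}$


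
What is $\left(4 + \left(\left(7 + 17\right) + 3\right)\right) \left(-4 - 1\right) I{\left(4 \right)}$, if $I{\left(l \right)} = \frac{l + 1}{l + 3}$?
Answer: $- \frac{775}{7} \approx -110.71$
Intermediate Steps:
$I{\left(l \right)} = \frac{1 + l}{3 + l}$
$\left(4 + \left(\left(7 + 17\right) + 3\right)\right) \left(-4 - 1\right) I{\left(4 \right)} = \left(4 + \left(\left(7 + 17\right) + 3\right)\right) \left(-4 - 1\right) \frac{1 + 4}{3 + 4} = \left(4 + \left(24 + 3\right)\right) \left(- 5 \cdot \frac{1}{7} \cdot 5\right) = \left(4 + 27\right) \left(- 5 \cdot \frac{1}{7} \cdot 5\right) = 31 \left(\left(-5\right) \frac{5}{7}\right) = 31 \left(- \frac{25}{7}\right) = - \frac{775}{7}$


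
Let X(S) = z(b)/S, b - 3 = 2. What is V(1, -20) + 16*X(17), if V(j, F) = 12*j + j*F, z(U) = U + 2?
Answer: -24/17 ≈ -1.4118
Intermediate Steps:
b = 5 (b = 3 + 2 = 5)
z(U) = 2 + U
X(S) = 7/S (X(S) = (2 + 5)/S = 7/S)
V(j, F) = 12*j + F*j
V(1, -20) + 16*X(17) = 1*(12 - 20) + 16*(7/17) = 1*(-8) + 16*(7*(1/17)) = -8 + 16*(7/17) = -8 + 112/17 = -24/17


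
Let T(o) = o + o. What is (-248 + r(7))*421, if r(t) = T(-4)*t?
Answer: -127984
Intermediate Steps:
T(o) = 2*o
r(t) = -8*t (r(t) = (2*(-4))*t = -8*t)
(-248 + r(7))*421 = (-248 - 8*7)*421 = (-248 - 56)*421 = -304*421 = -127984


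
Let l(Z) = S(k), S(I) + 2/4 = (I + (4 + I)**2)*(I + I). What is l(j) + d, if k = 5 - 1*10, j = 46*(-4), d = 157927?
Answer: 315933/2 ≈ 1.5797e+5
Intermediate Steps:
j = -184
k = -5 (k = 5 - 10 = -5)
S(I) = -1/2 + 2*I*(I + (4 + I)**2) (S(I) = -1/2 + (I + (4 + I)**2)*(I + I) = -1/2 + (I + (4 + I)**2)*(2*I) = -1/2 + 2*I*(I + (4 + I)**2))
l(Z) = 79/2 (l(Z) = -1/2 + 2*(-5)**2 + 2*(-5)*(4 - 5)**2 = -1/2 + 2*25 + 2*(-5)*(-1)**2 = -1/2 + 50 + 2*(-5)*1 = -1/2 + 50 - 10 = 79/2)
l(j) + d = 79/2 + 157927 = 315933/2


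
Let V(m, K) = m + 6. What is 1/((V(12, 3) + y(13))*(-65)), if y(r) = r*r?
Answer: -1/12155 ≈ -8.2271e-5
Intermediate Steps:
y(r) = r**2
V(m, K) = 6 + m
1/((V(12, 3) + y(13))*(-65)) = 1/(((6 + 12) + 13**2)*(-65)) = 1/((18 + 169)*(-65)) = 1/(187*(-65)) = 1/(-12155) = -1/12155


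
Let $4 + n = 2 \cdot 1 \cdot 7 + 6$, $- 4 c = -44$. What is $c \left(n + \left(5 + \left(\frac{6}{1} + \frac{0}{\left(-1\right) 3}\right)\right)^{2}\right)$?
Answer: $1507$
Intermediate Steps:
$c = 11$ ($c = \left(- \frac{1}{4}\right) \left(-44\right) = 11$)
$n = 16$ ($n = -4 + \left(2 \cdot 1 \cdot 7 + 6\right) = -4 + \left(2 \cdot 7 + 6\right) = -4 + \left(14 + 6\right) = -4 + 20 = 16$)
$c \left(n + \left(5 + \left(\frac{6}{1} + \frac{0}{\left(-1\right) 3}\right)\right)^{2}\right) = 11 \left(16 + \left(5 + \left(\frac{6}{1} + \frac{0}{\left(-1\right) 3}\right)\right)^{2}\right) = 11 \left(16 + \left(5 + \left(6 \cdot 1 + \frac{0}{-3}\right)\right)^{2}\right) = 11 \left(16 + \left(5 + \left(6 + 0 \left(- \frac{1}{3}\right)\right)\right)^{2}\right) = 11 \left(16 + \left(5 + \left(6 + 0\right)\right)^{2}\right) = 11 \left(16 + \left(5 + 6\right)^{2}\right) = 11 \left(16 + 11^{2}\right) = 11 \left(16 + 121\right) = 11 \cdot 137 = 1507$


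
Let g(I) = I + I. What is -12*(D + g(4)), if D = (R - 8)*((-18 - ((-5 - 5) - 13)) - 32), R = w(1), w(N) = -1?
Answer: -3012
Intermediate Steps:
g(I) = 2*I
R = -1
D = 243 (D = (-1 - 8)*((-18 - ((-5 - 5) - 13)) - 32) = -9*((-18 - (-10 - 13)) - 32) = -9*((-18 - 1*(-23)) - 32) = -9*((-18 + 23) - 32) = -9*(5 - 32) = -9*(-27) = 243)
-12*(D + g(4)) = -12*(243 + 2*4) = -12*(243 + 8) = -12*251 = -3012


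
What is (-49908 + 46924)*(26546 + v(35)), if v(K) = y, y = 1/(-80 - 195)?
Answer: -21783644616/275 ≈ -7.9213e+7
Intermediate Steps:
y = -1/275 (y = 1/(-275) = -1/275 ≈ -0.0036364)
v(K) = -1/275
(-49908 + 46924)*(26546 + v(35)) = (-49908 + 46924)*(26546 - 1/275) = -2984*7300149/275 = -21783644616/275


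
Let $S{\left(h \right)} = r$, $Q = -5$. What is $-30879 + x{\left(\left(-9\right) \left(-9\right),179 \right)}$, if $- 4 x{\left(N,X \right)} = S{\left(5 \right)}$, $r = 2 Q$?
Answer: $- \frac{61753}{2} \approx -30877.0$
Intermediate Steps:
$r = -10$ ($r = 2 \left(-5\right) = -10$)
$S{\left(h \right)} = -10$
$x{\left(N,X \right)} = \frac{5}{2}$ ($x{\left(N,X \right)} = \left(- \frac{1}{4}\right) \left(-10\right) = \frac{5}{2}$)
$-30879 + x{\left(\left(-9\right) \left(-9\right),179 \right)} = -30879 + \frac{5}{2} = - \frac{61753}{2}$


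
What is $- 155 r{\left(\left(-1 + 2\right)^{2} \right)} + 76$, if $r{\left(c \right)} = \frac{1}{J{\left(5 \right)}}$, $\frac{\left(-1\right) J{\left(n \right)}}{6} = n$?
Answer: $\frac{487}{6} \approx 81.167$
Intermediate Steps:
$J{\left(n \right)} = - 6 n$
$r{\left(c \right)} = - \frac{1}{30}$ ($r{\left(c \right)} = \frac{1}{\left(-6\right) 5} = \frac{1}{-30} = - \frac{1}{30}$)
$- 155 r{\left(\left(-1 + 2\right)^{2} \right)} + 76 = \left(-155\right) \left(- \frac{1}{30}\right) + 76 = \frac{31}{6} + 76 = \frac{487}{6}$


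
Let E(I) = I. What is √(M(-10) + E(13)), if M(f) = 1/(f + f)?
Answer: √1295/10 ≈ 3.5986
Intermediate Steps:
M(f) = 1/(2*f)
√(M(-10) + E(13)) = √((½)/(-10) + 13) = √((½)*(-⅒) + 13) = √(-1/20 + 13) = √(259/20) = √1295/10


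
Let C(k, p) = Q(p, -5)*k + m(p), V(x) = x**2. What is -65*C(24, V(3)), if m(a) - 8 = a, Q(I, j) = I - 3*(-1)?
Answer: -19825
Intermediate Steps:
Q(I, j) = 3 + I (Q(I, j) = I + 3 = 3 + I)
m(a) = 8 + a
C(k, p) = 8 + p + k*(3 + p) (C(k, p) = (3 + p)*k + (8 + p) = k*(3 + p) + (8 + p) = 8 + p + k*(3 + p))
-65*C(24, V(3)) = -65*(8 + 3**2 + 24*(3 + 3**2)) = -65*(8 + 9 + 24*(3 + 9)) = -65*(8 + 9 + 24*12) = -65*(8 + 9 + 288) = -65*305 = -19825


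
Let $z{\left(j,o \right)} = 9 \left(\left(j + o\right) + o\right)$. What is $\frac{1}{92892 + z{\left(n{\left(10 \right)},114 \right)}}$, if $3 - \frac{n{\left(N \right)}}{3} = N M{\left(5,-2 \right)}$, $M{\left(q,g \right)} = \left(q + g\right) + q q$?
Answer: $\frac{1}{87465} \approx 1.1433 \cdot 10^{-5}$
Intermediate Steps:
$M{\left(q,g \right)} = g + q + q^{2}$ ($M{\left(q,g \right)} = \left(g + q\right) + q^{2} = g + q + q^{2}$)
$n{\left(N \right)} = 9 - 84 N$ ($n{\left(N \right)} = 9 - 3 N \left(-2 + 5 + 5^{2}\right) = 9 - 3 N \left(-2 + 5 + 25\right) = 9 - 3 N 28 = 9 - 3 \cdot 28 N = 9 - 84 N$)
$z{\left(j,o \right)} = 9 j + 18 o$ ($z{\left(j,o \right)} = 9 \left(j + 2 o\right) = 9 j + 18 o$)
$\frac{1}{92892 + z{\left(n{\left(10 \right)},114 \right)}} = \frac{1}{92892 + \left(9 \left(9 - 840\right) + 18 \cdot 114\right)} = \frac{1}{92892 + \left(9 \left(9 - 840\right) + 2052\right)} = \frac{1}{92892 + \left(9 \left(-831\right) + 2052\right)} = \frac{1}{92892 + \left(-7479 + 2052\right)} = \frac{1}{92892 - 5427} = \frac{1}{87465}$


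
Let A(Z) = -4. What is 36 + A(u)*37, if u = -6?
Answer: -112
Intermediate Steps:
36 + A(u)*37 = 36 - 4*37 = 36 - 148 = -112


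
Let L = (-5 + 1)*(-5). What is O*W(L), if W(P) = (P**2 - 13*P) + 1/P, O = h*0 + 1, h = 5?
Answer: 2801/20 ≈ 140.05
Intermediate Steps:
O = 1 (O = 5*0 + 1 = 0 + 1 = 1)
L = 20 (L = -4*(-5) = 20)
W(P) = 1/P + P**2 - 13*P
O*W(L) = 1*((1 + 20**2*(-13 + 20))/20) = 1*((1 + 400*7)/20) = 1*((1 + 2800)/20) = 1*((1/20)*2801) = 1*(2801/20) = 2801/20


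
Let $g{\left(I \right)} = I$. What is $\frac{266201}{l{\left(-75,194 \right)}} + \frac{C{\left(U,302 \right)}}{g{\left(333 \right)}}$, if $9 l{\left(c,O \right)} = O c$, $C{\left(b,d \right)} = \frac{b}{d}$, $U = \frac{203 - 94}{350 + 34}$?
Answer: $- \frac{15419963120891}{93647059200} \approx -164.66$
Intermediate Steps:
$U = \frac{109}{384} \approx 0.28385$
$l{\left(c,O \right)} = \frac{O c}{9}$
$\frac{266201}{l{\left(-75,194 \right)}} + \frac{C{\left(U,302 \right)}}{g{\left(333 \right)}} = \frac{266201}{\frac{1}{9} \cdot 194 \left(-75\right)} + \frac{\frac{109}{384} \cdot \frac{1}{302}}{333} = \frac{266201}{- \frac{4850}{3}} + \frac{109}{384} \cdot \frac{1}{302} \cdot \frac{1}{333} = 266201 \left(- \frac{3}{4850}\right) + \frac{109}{115968} \cdot \frac{1}{333} = - \frac{798603}{4850} + \frac{109}{38617344} = - \frac{15419963120891}{93647059200}$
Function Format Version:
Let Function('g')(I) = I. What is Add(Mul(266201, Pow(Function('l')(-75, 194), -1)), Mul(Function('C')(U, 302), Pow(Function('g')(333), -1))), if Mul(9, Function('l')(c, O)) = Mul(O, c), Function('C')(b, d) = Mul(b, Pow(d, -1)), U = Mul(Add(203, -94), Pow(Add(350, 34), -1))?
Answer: Rational(-15419963120891, 93647059200) ≈ -164.66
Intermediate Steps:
U = Rational(109, 384) (U = Mul(109, Pow(384, -1)) = Mul(109, Rational(1, 384)) = Rational(109, 384) ≈ 0.28385)
Function('l')(c, O) = Mul(Rational(1, 9), O, c) (Function('l')(c, O) = Mul(Rational(1, 9), Mul(O, c)) = Mul(Rational(1, 9), O, c))
Add(Mul(266201, Pow(Function('l')(-75, 194), -1)), Mul(Function('C')(U, 302), Pow(Function('g')(333), -1))) = Add(Mul(266201, Pow(Mul(Rational(1, 9), 194, -75), -1)), Mul(Mul(Rational(109, 384), Pow(302, -1)), Pow(333, -1))) = Add(Mul(266201, Pow(Rational(-4850, 3), -1)), Mul(Mul(Rational(109, 384), Rational(1, 302)), Rational(1, 333))) = Add(Mul(266201, Rational(-3, 4850)), Mul(Rational(109, 115968), Rational(1, 333))) = Add(Rational(-798603, 4850), Rational(109, 38617344)) = Rational(-15419963120891, 93647059200)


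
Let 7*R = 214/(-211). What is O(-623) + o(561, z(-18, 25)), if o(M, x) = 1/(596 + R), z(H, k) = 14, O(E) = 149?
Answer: 131133099/880078 ≈ 149.00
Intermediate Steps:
R = -214/1477 (R = (214/(-211))/7 = (214*(-1/211))/7 = (⅐)*(-214/211) = -214/1477 ≈ -0.14489)
o(M, x) = 1477/880078 (o(M, x) = 1/(596 - 214/1477) = 1/(880078/1477) = 1477/880078)
O(-623) + o(561, z(-18, 25)) = 149 + 1477/880078 = 131133099/880078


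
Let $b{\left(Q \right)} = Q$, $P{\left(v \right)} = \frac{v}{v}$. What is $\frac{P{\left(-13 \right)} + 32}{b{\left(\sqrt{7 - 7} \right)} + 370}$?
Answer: $\frac{33}{370} \approx 0.089189$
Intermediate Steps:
$P{\left(v \right)} = 1$
$\frac{P{\left(-13 \right)} + 32}{b{\left(\sqrt{7 - 7} \right)} + 370} = \frac{1 + 32}{\sqrt{7 - 7} + 370} = \frac{33}{\sqrt{0} + 370} = \frac{33}{0 + 370} = \frac{33}{370}$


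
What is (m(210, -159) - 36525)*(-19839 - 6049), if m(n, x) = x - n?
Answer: 955111872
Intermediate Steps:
(m(210, -159) - 36525)*(-19839 - 6049) = ((-159 - 1*210) - 36525)*(-19839 - 6049) = ((-159 - 210) - 36525)*(-25888) = (-369 - 36525)*(-25888) = -36894*(-25888) = 955111872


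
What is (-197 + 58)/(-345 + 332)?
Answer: 139/13 ≈ 10.692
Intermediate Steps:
(-197 + 58)/(-345 + 332) = -139/(-13) = -139*(-1/13) = 139/13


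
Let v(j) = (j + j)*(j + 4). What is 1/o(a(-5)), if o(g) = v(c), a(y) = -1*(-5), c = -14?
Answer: 1/280 ≈ 0.0035714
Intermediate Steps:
v(j) = 2*j*(4 + j) (v(j) = (2*j)*(4 + j) = 2*j*(4 + j))
a(y) = 5
o(g) = 280 (o(g) = 2*(-14)*(4 - 14) = 2*(-14)*(-10) = 280)
1/o(a(-5)) = 1/280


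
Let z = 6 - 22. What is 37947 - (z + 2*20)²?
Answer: 37371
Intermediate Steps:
z = -16
37947 - (z + 2*20)² = 37947 - (-16 + 2*20)² = 37947 - (-16 + 40)² = 37947 - 1*24² = 37947 - 1*576 = 37947 - 576 = 37371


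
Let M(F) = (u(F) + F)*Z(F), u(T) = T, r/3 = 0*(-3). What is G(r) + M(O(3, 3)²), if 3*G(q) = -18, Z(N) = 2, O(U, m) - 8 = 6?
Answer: 778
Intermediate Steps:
O(U, m) = 14 (O(U, m) = 8 + 6 = 14)
r = 0 (r = 3*(0*(-3)) = 3*0 = 0)
G(q) = -6 (G(q) = (⅓)*(-18) = -6)
M(F) = 4*F (M(F) = (F + F)*2 = (2*F)*2 = 4*F)
G(r) + M(O(3, 3)²) = -6 + 4*14² = -6 + 4*196 = -6 + 784 = 778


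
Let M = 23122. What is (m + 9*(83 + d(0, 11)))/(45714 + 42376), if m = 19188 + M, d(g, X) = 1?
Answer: 21533/44045 ≈ 0.48889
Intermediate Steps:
m = 42310 (m = 19188 + 23122 = 42310)
(m + 9*(83 + d(0, 11)))/(45714 + 42376) = (42310 + 9*(83 + 1))/(45714 + 42376) = (42310 + 9*84)/88090 = (42310 + 756)*(1/88090) = 43066*(1/88090) = 21533/44045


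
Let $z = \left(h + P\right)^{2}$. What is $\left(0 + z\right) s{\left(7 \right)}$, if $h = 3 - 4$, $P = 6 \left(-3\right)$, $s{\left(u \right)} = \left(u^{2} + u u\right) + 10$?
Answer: $38988$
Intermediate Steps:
$s{\left(u \right)} = 10 + 2 u^{2}$ ($s{\left(u \right)} = \left(u^{2} + u^{2}\right) + 10 = 2 u^{2} + 10 = 10 + 2 u^{2}$)
$P = -18$
$h = -1$
$z = 361$ ($z = \left(-1 - 18\right)^{2} = \left(-19\right)^{2} = 361$)
$\left(0 + z\right) s{\left(7 \right)} = \left(0 + 361\right) \left(10 + 2 \cdot 7^{2}\right) = 361 \left(10 + 2 \cdot 49\right) = 361 \left(10 + 98\right) = 361 \cdot 108 = 38988$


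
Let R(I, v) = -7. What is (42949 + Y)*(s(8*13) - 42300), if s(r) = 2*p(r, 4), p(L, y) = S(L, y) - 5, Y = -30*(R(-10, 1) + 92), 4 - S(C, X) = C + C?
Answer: -1725764482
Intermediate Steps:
S(C, X) = 4 - 2*C (S(C, X) = 4 - (C + C) = 4 - 2*C)
Y = -2550 (Y = -30*(-7 + 92) = -30*85 = -2550)
p(L, y) = -1 - 2*L (p(L, y) = (4 - 2*L) - 5 = -1 - 2*L)
s(r) = -2 - 4*r (s(r) = 2*(-1 - 2*r) = -2 - 4*r)
(42949 + Y)*(s(8*13) - 42300) = (42949 - 2550)*((-2 - 32*13) - 42300) = 40399*((-2 - 4*104) - 42300) = 40399*((-2 - 416) - 42300) = 40399*(-418 - 42300) = 40399*(-42718) = -1725764482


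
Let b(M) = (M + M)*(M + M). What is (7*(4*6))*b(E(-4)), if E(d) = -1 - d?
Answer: 6048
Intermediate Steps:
b(M) = 4*M**2 (b(M) = (2*M)*(2*M) = 4*M**2)
(7*(4*6))*b(E(-4)) = (7*(4*6))*(4*(-1 - 1*(-4))**2) = (7*24)*(4*(-1 + 4)**2) = 168*(4*3**2) = 168*(4*9) = 168*36 = 6048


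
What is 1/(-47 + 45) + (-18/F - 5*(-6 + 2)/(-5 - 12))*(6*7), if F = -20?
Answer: -2059/170 ≈ -12.112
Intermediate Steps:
1/(-47 + 45) + (-18/F - 5*(-6 + 2)/(-5 - 12))*(6*7) = 1/(-47 + 45) + (-18/(-20) - 5*(-6 + 2)/(-5 - 12))*(6*7) = 1/(-2) + (-18*(-1/20) - 5/((-17/(-4))))*42 = -½ + (9/10 - 5/((-17*(-¼))))*42 = -½ + (9/10 - 5/17/4)*42 = -½ + (9/10 - 5*4/17)*42 = -½ + (9/10 - 20/17)*42 = -½ - 47/170*42 = -½ - 987/85 = -2059/170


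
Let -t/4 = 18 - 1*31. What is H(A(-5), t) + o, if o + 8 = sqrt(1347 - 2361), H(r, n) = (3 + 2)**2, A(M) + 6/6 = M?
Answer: 17 + 13*I*sqrt(6) ≈ 17.0 + 31.843*I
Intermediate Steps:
t = 52 (t = -4*(18 - 1*31) = -4*(18 - 31) = -4*(-13) = 52)
A(M) = -1 + M
H(r, n) = 25 (H(r, n) = 5**2 = 25)
o = -8 + 13*I*sqrt(6) (o = -8 + sqrt(1347 - 2361) = -8 + sqrt(-1014) = -8 + 13*I*sqrt(6) ≈ -8.0 + 31.843*I)
H(A(-5), t) + o = 25 + (-8 + 13*I*sqrt(6)) = 17 + 13*I*sqrt(6)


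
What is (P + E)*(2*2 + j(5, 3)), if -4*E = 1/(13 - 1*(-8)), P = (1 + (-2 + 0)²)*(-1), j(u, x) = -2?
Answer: -421/42 ≈ -10.024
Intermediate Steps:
P = -5 (P = (1 + (-2)²)*(-1) = (1 + 4)*(-1) = 5*(-1) = -5)
E = -1/84 (E = -1/(4*(13 - 1*(-8))) = -1/(4*(13 + 8)) = -¼/21 = -¼*1/21 = -1/84 ≈ -0.011905)
(P + E)*(2*2 + j(5, 3)) = (-5 - 1/84)*(2*2 - 2) = -421*(4 - 2)/84 = -421/84*2 = -421/42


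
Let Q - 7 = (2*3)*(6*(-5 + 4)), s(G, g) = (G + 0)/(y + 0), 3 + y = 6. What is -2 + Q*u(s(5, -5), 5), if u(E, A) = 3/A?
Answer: -97/5 ≈ -19.400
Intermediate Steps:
y = 3 (y = -3 + 6 = 3)
s(G, g) = G/3 (s(G, g) = (G + 0)/(3 + 0) = G/3)
Q = -29 (Q = 7 + (2*3)*(6*(-5 + 4)) = 7 + 6*(6*(-1)) = 7 + 6*(-6) = 7 - 36 = -29)
-2 + Q*u(s(5, -5), 5) = -2 - 87/5 = -97/5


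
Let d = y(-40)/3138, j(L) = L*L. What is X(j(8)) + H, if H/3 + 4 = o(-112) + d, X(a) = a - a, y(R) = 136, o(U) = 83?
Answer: 124019/523 ≈ 237.13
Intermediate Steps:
j(L) = L**2
X(a) = 0
d = 68/1569 (d = 136/3138 = 136*(1/3138) = 68/1569 ≈ 0.043340)
H = 124019/523 (H = -12 + 3*(83 + 68/1569) = -12 + 3*(130295/1569) = -12 + 130295/523 = 124019/523 ≈ 237.13)
X(j(8)) + H = 0 + 124019/523 = 124019/523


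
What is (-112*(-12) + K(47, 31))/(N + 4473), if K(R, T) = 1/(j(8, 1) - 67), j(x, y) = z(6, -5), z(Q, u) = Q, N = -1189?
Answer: 81983/200324 ≈ 0.40925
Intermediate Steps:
j(x, y) = 6
K(R, T) = -1/61 (K(R, T) = 1/(6 - 67) = 1/(-61) = -1/61)
(-112*(-12) + K(47, 31))/(N + 4473) = (-112*(-12) - 1/61)/(-1189 + 4473) = (1344 - 1/61)/3284 = (81983/61)*(1/3284) = 81983/200324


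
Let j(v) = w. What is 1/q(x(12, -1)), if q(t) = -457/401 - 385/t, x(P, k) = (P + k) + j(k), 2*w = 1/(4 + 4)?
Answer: -70977/2551049 ≈ -0.027823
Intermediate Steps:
w = 1/16 (w = 1/(2*(4 + 4)) = (1/2)/8 = (1/2)*(1/8) = 1/16 ≈ 0.062500)
j(v) = 1/16
x(P, k) = 1/16 + P + k (x(P, k) = (P + k) + 1/16 = 1/16 + P + k)
q(t) = -457/401 - 385/t (q(t) = -457*1/401 - 385/t = -457/401 - 385/t)
1/q(x(12, -1)) = 1/(-457/401 - 385/(1/16 + 12 - 1)) = 1/(-457/401 - 385/177/16) = 1/(-457/401 - 385*16/177) = 1/(-457/401 - 6160/177) = 1/(-2551049/70977) = -70977/2551049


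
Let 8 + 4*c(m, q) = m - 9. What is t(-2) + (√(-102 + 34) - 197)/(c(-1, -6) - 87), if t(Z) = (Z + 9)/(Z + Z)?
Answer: 295/732 - 4*I*√17/183 ≈ 0.40301 - 0.090123*I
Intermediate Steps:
t(Z) = (9 + Z)/(2*Z) (t(Z) = (9 + Z)/((2*Z)) = (9 + Z)*(1/(2*Z)) = (9 + Z)/(2*Z))
c(m, q) = -17/4 + m/4 (c(m, q) = -2 + (m - 9)/4 = -2 + (-9 + m)/4 = -2 + (-9/4 + m/4) = -17/4 + m/4)
t(-2) + (√(-102 + 34) - 197)/(c(-1, -6) - 87) = (½)*(9 - 2)/(-2) + (√(-102 + 34) - 197)/((-17/4 + (¼)*(-1)) - 87) = (½)*(-½)*7 + (√(-68) - 197)/((-17/4 - ¼) - 87) = -7/4 + (2*I*√17 - 197)/(-9/2 - 87) = -7/4 + (-197 + 2*I*√17)/(-183/2) = -7/4 + (-197 + 2*I*√17)*(-2/183) = -7/4 + (394/183 - 4*I*√17/183) = 295/732 - 4*I*√17/183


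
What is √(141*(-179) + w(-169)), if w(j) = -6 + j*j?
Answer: 2*√829 ≈ 57.585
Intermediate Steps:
w(j) = -6 + j²
√(141*(-179) + w(-169)) = √(141*(-179) + (-6 + (-169)²)) = √(-25239 + (-6 + 28561)) = √(-25239 + 28555) = √3316 = 2*√829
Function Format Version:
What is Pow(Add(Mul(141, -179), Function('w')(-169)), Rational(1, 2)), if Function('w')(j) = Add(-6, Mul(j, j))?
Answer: Mul(2, Pow(829, Rational(1, 2))) ≈ 57.585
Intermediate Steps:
Function('w')(j) = Add(-6, Pow(j, 2))
Pow(Add(Mul(141, -179), Function('w')(-169)), Rational(1, 2)) = Pow(Add(Mul(141, -179), Add(-6, Pow(-169, 2))), Rational(1, 2)) = Pow(Add(-25239, Add(-6, 28561)), Rational(1, 2)) = Pow(Add(-25239, 28555), Rational(1, 2)) = Pow(3316, Rational(1, 2)) = Mul(2, Pow(829, Rational(1, 2)))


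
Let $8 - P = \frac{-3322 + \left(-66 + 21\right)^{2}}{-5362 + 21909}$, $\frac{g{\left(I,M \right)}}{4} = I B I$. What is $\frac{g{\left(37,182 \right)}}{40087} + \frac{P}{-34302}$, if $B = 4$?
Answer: $\frac{12427246579825}{22753188541878} \approx 0.54618$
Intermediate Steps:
$g{\left(I,M \right)} = 16 I^{2}$ ($g{\left(I,M \right)} = 4 I 4 I = 4 \cdot 4 I I = 4 \cdot 4 I^{2} = 16 I^{2}$)
$P = \frac{133673}{16547}$ ($P = 8 - \frac{-3322 + \left(-66 + 21\right)^{2}}{-5362 + 21909} = 8 - \frac{-3322 + \left(-45\right)^{2}}{16547} = 8 - \left(-3322 + 2025\right) \frac{1}{16547} = 8 - \left(-1297\right) \frac{1}{16547} = 8 - - \frac{1297}{16547} = 8 + \frac{1297}{16547} = \frac{133673}{16547} \approx 8.0784$)
$\frac{g{\left(37,182 \right)}}{40087} + \frac{P}{-34302} = \frac{16 \cdot 37^{2}}{40087} + \frac{133673}{16547 \left(-34302\right)} = 16 \cdot 1369 \cdot \frac{1}{40087} + \frac{133673}{16547} \left(- \frac{1}{34302}\right) = 21904 \cdot \frac{1}{40087} - \frac{133673}{567595194} = \frac{21904}{40087} - \frac{133673}{567595194} = \frac{12427246579825}{22753188541878}$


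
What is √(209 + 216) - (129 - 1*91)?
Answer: -38 + 5*√17 ≈ -17.384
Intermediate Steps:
√(209 + 216) - (129 - 1*91) = √425 - (129 - 91) = 5*√17 - 1*38 = 5*√17 - 38 = -38 + 5*√17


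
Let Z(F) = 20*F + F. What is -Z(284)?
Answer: -5964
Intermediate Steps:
Z(F) = 21*F
-Z(284) = -21*284 = -1*5964 = -5964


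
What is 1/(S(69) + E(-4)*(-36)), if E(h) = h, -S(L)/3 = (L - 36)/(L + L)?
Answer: 46/6591 ≈ 0.0069792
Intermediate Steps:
S(L) = -3*(-36 + L)/(2*L) (S(L) = -3*(L - 36)/(L + L) = -3*(-36 + L)/(2*L))
1/(S(69) + E(-4)*(-36)) = 1/((-3/2 + 54/69) - 4*(-36)) = 1/((-3/2 + 54*(1/69)) + 144) = 1/((-3/2 + 18/23) + 144) = 1/(-33/46 + 144) = 1/(6591/46) = 46/6591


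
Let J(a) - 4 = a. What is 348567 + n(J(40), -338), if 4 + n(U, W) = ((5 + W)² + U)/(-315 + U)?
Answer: 94349640/271 ≈ 3.4815e+5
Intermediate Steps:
J(a) = 4 + a
n(U, W) = -4 + (U + (5 + W)²)/(-315 + U) (n(U, W) = -4 + ((5 + W)² + U)/(-315 + U) = -4 + (U + (5 + W)²)/(-315 + U))
348567 + n(J(40), -338) = 348567 + (1260 + (5 - 338)² - 3*(4 + 40))/(-315 + (4 + 40)) = 348567 + (1260 + (-333)² - 3*44)/(-315 + 44) = 348567 + (1260 + 110889 - 132)/(-271) = 348567 - 1/271*112017 = 348567 - 112017/271 = 94349640/271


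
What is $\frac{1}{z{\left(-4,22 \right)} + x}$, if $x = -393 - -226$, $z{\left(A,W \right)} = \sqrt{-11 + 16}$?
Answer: $- \frac{167}{27884} - \frac{\sqrt{5}}{27884} \approx -0.0060693$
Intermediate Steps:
$z{\left(A,W \right)} = \sqrt{5}$
$x = -167$ ($x = -393 + 226 = -167$)
$\frac{1}{z{\left(-4,22 \right)} + x} = \frac{1}{\sqrt{5} - 167} = \frac{1}{-167 + \sqrt{5}}$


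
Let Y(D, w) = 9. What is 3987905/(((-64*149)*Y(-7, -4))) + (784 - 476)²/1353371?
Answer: -5388973369819/116151712704 ≈ -46.396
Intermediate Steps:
3987905/(((-64*149)*Y(-7, -4))) + (784 - 476)²/1353371 = 3987905/((-64*149*9)) + (784 - 476)²/1353371 = 3987905/((-9536*9)) + 308²*(1/1353371) = 3987905/(-85824) + 94864*(1/1353371) = 3987905*(-1/85824) + 94864/1353371 = -3987905/85824 + 94864/1353371 = -5388973369819/116151712704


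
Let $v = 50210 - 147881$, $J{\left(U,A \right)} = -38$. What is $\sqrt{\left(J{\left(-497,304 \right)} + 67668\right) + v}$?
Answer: $i \sqrt{30041} \approx 173.32 i$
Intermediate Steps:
$v = -97671$ ($v = 50210 - 147881 = -97671$)
$\sqrt{\left(J{\left(-497,304 \right)} + 67668\right) + v} = \sqrt{\left(-38 + 67668\right) - 97671} = \sqrt{67630 - 97671} = \sqrt{-30041} = i \sqrt{30041}$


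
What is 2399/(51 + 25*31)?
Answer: 2399/826 ≈ 2.9044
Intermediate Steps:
2399/(51 + 25*31) = 2399/(51 + 775) = 2399/826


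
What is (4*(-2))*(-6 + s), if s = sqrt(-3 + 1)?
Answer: 48 - 8*I*sqrt(2) ≈ 48.0 - 11.314*I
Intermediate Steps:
s = I*sqrt(2) (s = sqrt(-2) = I*sqrt(2) ≈ 1.4142*I)
(4*(-2))*(-6 + s) = (4*(-2))*(-6 + I*sqrt(2)) = -8*(-6 + I*sqrt(2)) = 48 - 8*I*sqrt(2)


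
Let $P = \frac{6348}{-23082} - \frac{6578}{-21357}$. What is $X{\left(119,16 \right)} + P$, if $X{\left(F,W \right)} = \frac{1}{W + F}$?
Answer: $\frac{5530759}{136933965} \approx 0.04039$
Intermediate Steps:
$X{\left(F,W \right)} = \frac{1}{F + W}$
$P = \frac{2709860}{82160379}$ ($P = 6348 \left(- \frac{1}{23082}\right) - - \frac{6578}{21357} = - \frac{1058}{3847} + \frac{6578}{21357} = \frac{2709860}{82160379} \approx 0.032983$)
$X{\left(119,16 \right)} + P = \frac{1}{119 + 16} + \frac{2709860}{82160379} = \frac{1}{135} + \frac{2709860}{82160379} = \frac{5530759}{136933965}$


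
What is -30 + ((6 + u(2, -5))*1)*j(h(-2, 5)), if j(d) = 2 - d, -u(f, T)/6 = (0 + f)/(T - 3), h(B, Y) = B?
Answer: 0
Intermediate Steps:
u(f, T) = -6*f/(-3 + T) (u(f, T) = -6*(0 + f)/(T - 3) = -6*f/(-3 + T))
-30 + ((6 + u(2, -5))*1)*j(h(-2, 5)) = -30 + ((6 - 6*2/(-3 - 5))*1)*(2 - 1*(-2)) = -30 + ((6 - 6*2/(-8))*1)*(2 + 2) = -30 + ((6 - 6*2*(-⅛))*1)*4 = -30 + ((6 + 3/2)*1)*4 = -30 + ((15/2)*1)*4 = -30 + (15/2)*4 = -30 + 30 = 0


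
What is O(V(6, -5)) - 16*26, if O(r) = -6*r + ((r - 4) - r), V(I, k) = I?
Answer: -456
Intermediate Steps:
O(r) = -4 - 6*r (O(r) = -6*r + ((-4 + r) - r) = -6*r - 4 = -4 - 6*r)
O(V(6, -5)) - 16*26 = (-4 - 6*6) - 16*26 = (-4 - 36) - 416 = -40 - 416 = -456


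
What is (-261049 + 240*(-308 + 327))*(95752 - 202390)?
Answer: 27351473982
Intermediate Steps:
(-261049 + 240*(-308 + 327))*(95752 - 202390) = (-261049 + 240*19)*(-106638) = (-261049 + 4560)*(-106638) = -256489*(-106638) = 27351473982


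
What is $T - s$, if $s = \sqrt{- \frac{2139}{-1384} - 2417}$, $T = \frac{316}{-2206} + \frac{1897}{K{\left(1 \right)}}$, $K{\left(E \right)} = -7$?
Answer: $- \frac{299071}{1103} - \frac{13 i \sqrt{6844226}}{692} \approx -271.14 - 49.147 i$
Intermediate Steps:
$T = - \frac{299071}{1103}$ ($T = \frac{316}{-2206} + \frac{1897}{-7} = 316 \left(- \frac{1}{2206}\right) + 1897 \left(- \frac{1}{7}\right) = - \frac{158}{1103} - 271 = - \frac{299071}{1103} \approx -271.14$)
$s = \frac{13 i \sqrt{6844226}}{692}$ ($s = \sqrt{\left(-2139\right) \left(- \frac{1}{1384}\right) - 2417} = \sqrt{\frac{2139}{1384} - 2417} = \sqrt{- \frac{3342989}{1384}} = \frac{13 i \sqrt{6844226}}{692} \approx 49.147 i$)
$T - s = - \frac{299071}{1103} - \frac{13 i \sqrt{6844226}}{692}$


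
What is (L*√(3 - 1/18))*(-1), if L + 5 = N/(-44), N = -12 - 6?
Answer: 101*√106/132 ≈ 7.8777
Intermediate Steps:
N = -18
L = -101/22 (L = -5 - 18/(-44) = -5 - 18*(-1/44) = -5 + 9/22 = -101/22 ≈ -4.5909)
(L*√(3 - 1/18))*(-1) = -101*√(3 - 1/18)/22*(-1) = -101*√106/132*(-1) = 101*√106/132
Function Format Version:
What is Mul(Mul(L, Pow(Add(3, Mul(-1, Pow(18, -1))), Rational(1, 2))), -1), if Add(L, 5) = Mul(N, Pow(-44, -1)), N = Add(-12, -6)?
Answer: Mul(Rational(101, 132), Pow(106, Rational(1, 2))) ≈ 7.8777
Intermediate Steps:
N = -18
L = Rational(-101, 22) (L = Add(-5, Mul(-18, Pow(-44, -1))) = Add(-5, Mul(-18, Rational(-1, 44))) = Add(-5, Rational(9, 22)) = Rational(-101, 22) ≈ -4.5909)
Mul(Mul(L, Pow(Add(3, Mul(-1, Pow(18, -1))), Rational(1, 2))), -1) = Mul(Mul(Rational(-101, 22), Pow(Add(3, Mul(-1, Pow(18, -1))), Rational(1, 2))), -1) = Mul(Mul(Rational(-101, 22), Pow(Add(3, Mul(-1, Rational(1, 18))), Rational(1, 2))), -1) = Mul(Mul(Rational(-101, 22), Pow(Add(3, Rational(-1, 18)), Rational(1, 2))), -1) = Mul(Mul(Rational(-101, 22), Pow(Rational(53, 18), Rational(1, 2))), -1) = Mul(Mul(Rational(-101, 22), Mul(Rational(1, 6), Pow(106, Rational(1, 2)))), -1) = Mul(Mul(Rational(-101, 132), Pow(106, Rational(1, 2))), -1) = Mul(Rational(101, 132), Pow(106, Rational(1, 2)))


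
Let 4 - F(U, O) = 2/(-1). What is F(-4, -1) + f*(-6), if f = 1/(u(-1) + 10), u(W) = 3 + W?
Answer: 11/2 ≈ 5.5000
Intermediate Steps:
F(U, O) = 6 (F(U, O) = 4 - 2/(-1) = 4 - 2*(-1) = 4 - 1*(-2) = 4 + 2 = 6)
f = 1/12 (f = 1/((3 - 1) + 10) = 1/(2 + 10) = 1/12 ≈ 0.083333)
F(-4, -1) + f*(-6) = 6 + (1/12)*(-6) = 6 - ½ = 11/2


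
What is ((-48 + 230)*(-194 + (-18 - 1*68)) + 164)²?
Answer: 2580233616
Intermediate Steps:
((-48 + 230)*(-194 + (-18 - 1*68)) + 164)² = (182*(-194 + (-18 - 68)) + 164)² = (182*(-194 - 86) + 164)² = (182*(-280) + 164)² = (-50960 + 164)² = (-50796)² = 2580233616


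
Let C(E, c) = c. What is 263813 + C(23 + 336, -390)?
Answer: 263423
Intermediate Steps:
263813 + C(23 + 336, -390) = 263813 - 390 = 263423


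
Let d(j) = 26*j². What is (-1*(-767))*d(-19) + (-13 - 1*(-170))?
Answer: 7199219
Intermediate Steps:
(-1*(-767))*d(-19) + (-13 - 1*(-170)) = (-1*(-767))*(26*(-19)²) + (-13 - 1*(-170)) = 767*(26*361) + (-13 + 170) = 767*9386 + 157 = 7199062 + 157 = 7199219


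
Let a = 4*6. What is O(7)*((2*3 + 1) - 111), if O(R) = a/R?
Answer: -2496/7 ≈ -356.57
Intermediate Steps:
a = 24
O(R) = 24/R
O(7)*((2*3 + 1) - 111) = (24/7)*((2*3 + 1) - 111) = (24*(1/7))*((6 + 1) - 111) = 24*(7 - 111)/7 = (24/7)*(-104) = -2496/7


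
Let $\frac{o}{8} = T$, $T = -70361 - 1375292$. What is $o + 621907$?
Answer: $-10943317$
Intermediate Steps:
$T = -1445653$
$o = -11565224$ ($o = 8 \left(-1445653\right) = -11565224$)
$o + 621907 = -11565224 + 621907 = -10943317$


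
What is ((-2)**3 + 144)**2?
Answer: 18496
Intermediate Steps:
((-2)**3 + 144)**2 = (-8 + 144)**2 = 136**2 = 18496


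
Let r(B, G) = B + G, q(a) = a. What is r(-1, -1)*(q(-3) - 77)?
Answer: 160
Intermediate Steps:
r(-1, -1)*(q(-3) - 77) = (-1 - 1)*(-3 - 77) = -2*(-80) = 160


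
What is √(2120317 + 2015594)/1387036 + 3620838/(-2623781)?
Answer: -3620838/2623781 + √4135911/1387036 ≈ -1.3785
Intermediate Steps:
√(2120317 + 2015594)/1387036 + 3620838/(-2623781) = √4135911*(1/1387036) + 3620838*(-1/2623781) = √4135911/1387036 - 3620838/2623781 = -3620838/2623781 + √4135911/1387036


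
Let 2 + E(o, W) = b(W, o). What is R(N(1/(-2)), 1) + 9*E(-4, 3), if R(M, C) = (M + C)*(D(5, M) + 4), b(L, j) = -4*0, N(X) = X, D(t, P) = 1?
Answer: -31/2 ≈ -15.500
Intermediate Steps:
b(L, j) = 0
E(o, W) = -2 (E(o, W) = -2 + 0 = -2)
R(M, C) = 5*C + 5*M (R(M, C) = (M + C)*(1 + 4) = (C + M)*5 = 5*C + 5*M)
R(N(1/(-2)), 1) + 9*E(-4, 3) = (5*1 + 5/(-2)) + 9*(-2) = (5 + 5*(-1/2)) - 18 = (5 - 5/2) - 18 = 5/2 - 18 = -31/2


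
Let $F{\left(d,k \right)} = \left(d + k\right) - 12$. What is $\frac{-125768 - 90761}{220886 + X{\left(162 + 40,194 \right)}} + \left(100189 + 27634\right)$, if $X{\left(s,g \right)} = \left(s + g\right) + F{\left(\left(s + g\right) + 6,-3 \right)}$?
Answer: $\frac{28334180058}{221669} \approx 1.2782 \cdot 10^{5}$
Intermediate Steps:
$F{\left(d,k \right)} = -12 + d + k$
$X{\left(s,g \right)} = -9 + 2 g + 2 s$ ($X{\left(s,g \right)} = \left(s + g\right) - \left(9 - g - s\right) = \left(g + s\right) - \left(9 - g - s\right) = \left(g + s\right) + \left(-9 + g + s\right) = -9 + 2 g + 2 s$)
$\frac{-125768 - 90761}{220886 + X{\left(162 + 40,194 \right)}} + \left(100189 + 27634\right) = \frac{-125768 - 90761}{220886 + \left(-9 + 2 \cdot 194 + 2 \left(162 + 40\right)\right)} + \left(100189 + 27634\right) = - \frac{216529}{220886 + \left(-9 + 388 + 2 \cdot 202\right)} + 127823 = - \frac{216529}{220886 + \left(-9 + 388 + 404\right)} + 127823 = - \frac{216529}{220886 + 783} + 127823 = - \frac{216529}{221669} + 127823 = \frac{28334180058}{221669}$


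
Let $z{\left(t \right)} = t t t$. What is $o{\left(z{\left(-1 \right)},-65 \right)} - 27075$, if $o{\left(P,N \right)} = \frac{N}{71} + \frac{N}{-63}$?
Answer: $- \frac{121105955}{4473} \approx -27075.0$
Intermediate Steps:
$z{\left(t \right)} = t^{3}$ ($z{\left(t \right)} = t^{2} t = t^{3}$)
$o{\left(P,N \right)} = - \frac{8 N}{4473}$ ($o{\left(P,N \right)} = N \frac{1}{71} + N \left(- \frac{1}{63}\right) = \frac{N}{71} - \frac{N}{63} = - \frac{8 N}{4473}$)
$o{\left(z{\left(-1 \right)},-65 \right)} - 27075 = \left(- \frac{8}{4473}\right) \left(-65\right) - 27075 = \frac{520}{4473} - 27075 = - \frac{121105955}{4473}$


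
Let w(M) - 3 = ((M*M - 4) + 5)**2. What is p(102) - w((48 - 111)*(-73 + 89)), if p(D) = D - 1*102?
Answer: -1032388084228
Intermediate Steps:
p(D) = -102 + D (p(D) = D - 102 = -102 + D)
w(M) = 3 + (1 + M**2)**2 (w(M) = 3 + ((M*M - 4) + 5)**2 = 3 + ((M**2 - 4) + 5)**2 = 3 + ((-4 + M**2) + 5)**2 = 3 + (1 + M**2)**2)
p(102) - w((48 - 111)*(-73 + 89)) = (-102 + 102) - (3 + (1 + ((48 - 111)*(-73 + 89))**2)**2) = 0 - (3 + (1 + (-63*16)**2)**2) = 0 - (3 + (1 + (-1008)**2)**2) = 0 - (3 + (1 + 1016064)**2) = 0 - (3 + 1016065**2) = 0 - (3 + 1032388084225) = 0 - 1*1032388084228 = 0 - 1032388084228 = -1032388084228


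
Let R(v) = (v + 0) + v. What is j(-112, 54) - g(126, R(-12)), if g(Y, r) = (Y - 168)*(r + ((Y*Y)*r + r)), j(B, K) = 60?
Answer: -16004964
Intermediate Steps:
R(v) = 2*v (R(v) = v + v = 2*v)
g(Y, r) = (-168 + Y)*(2*r + r*Y²) (g(Y, r) = (-168 + Y)*(r + (Y²*r + r)) = (-168 + Y)*(r + (r*Y² + r)) = (-168 + Y)*(r + (r + r*Y²)) = (-168 + Y)*(2*r + r*Y²))
j(-112, 54) - g(126, R(-12)) = 60 - 2*(-12)*(-336 + 126³ - 168*126² + 2*126) = 60 - (-24)*(-336 + 2000376 - 168*15876 + 252) = 60 - (-24)*(-336 + 2000376 - 2667168 + 252) = 60 - (-24)*(-666876) = 60 - 1*16005024 = 60 - 16005024 = -16004964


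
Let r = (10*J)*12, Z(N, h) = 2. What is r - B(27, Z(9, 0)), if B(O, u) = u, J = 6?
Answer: 718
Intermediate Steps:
r = 720 (r = (10*6)*12 = 60*12 = 720)
r - B(27, Z(9, 0)) = 720 - 1*2 = 720 - 2 = 718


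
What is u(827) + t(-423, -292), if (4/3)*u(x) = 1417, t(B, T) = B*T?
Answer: 498315/4 ≈ 1.2458e+5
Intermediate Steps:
u(x) = 4251/4 (u(x) = (3/4)*1417 = 4251/4)
u(827) + t(-423, -292) = 4251/4 - 423*(-292) = 4251/4 + 123516 = 498315/4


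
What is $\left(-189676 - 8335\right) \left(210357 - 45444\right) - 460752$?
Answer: $-32655048795$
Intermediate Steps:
$\left(-189676 - 8335\right) \left(210357 - 45444\right) - 460752 = \left(-198011\right) 164913 - 460752 = -32654588043 - 460752 = -32655048795$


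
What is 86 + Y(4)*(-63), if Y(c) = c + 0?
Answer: -166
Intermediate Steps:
Y(c) = c
86 + Y(4)*(-63) = 86 + 4*(-63) = 86 - 252 = -166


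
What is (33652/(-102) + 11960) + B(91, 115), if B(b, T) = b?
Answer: 597775/51 ≈ 11721.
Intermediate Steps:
(33652/(-102) + 11960) + B(91, 115) = (33652/(-102) + 11960) + 91 = (33652*(-1/102) + 11960) + 91 = (-16826/51 + 11960) + 91 = 593134/51 + 91 = 597775/51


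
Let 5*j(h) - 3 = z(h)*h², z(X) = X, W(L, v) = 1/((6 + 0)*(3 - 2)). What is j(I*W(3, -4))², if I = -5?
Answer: 273529/1166400 ≈ 0.23451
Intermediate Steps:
W(L, v) = ⅙ (W(L, v) = 1/(6*1) = 1/6 = ⅙)
j(h) = ⅗ + h³/5 (j(h) = ⅗ + (h*h²)/5 = ⅗ + h³/5)
j(I*W(3, -4))² = (⅗ + (-5*⅙)³/5)² = (⅗ + (-⅚)³/5)² = (⅗ + (⅕)*(-125/216))² = (⅗ - 25/216)² = (523/1080)² = 273529/1166400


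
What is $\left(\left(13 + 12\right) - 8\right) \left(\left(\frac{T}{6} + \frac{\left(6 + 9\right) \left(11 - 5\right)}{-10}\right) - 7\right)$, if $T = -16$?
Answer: $- \frac{952}{3} \approx -317.33$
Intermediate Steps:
$\left(\left(13 + 12\right) - 8\right) \left(\left(\frac{T}{6} + \frac{\left(6 + 9\right) \left(11 - 5\right)}{-10}\right) - 7\right) = \left(\left(13 + 12\right) - 8\right) \left(\left(- \frac{16}{6} + \frac{\left(6 + 9\right) \left(11 - 5\right)}{-10}\right) - 7\right) = \left(25 - 8\right) \left(\left(\left(-16\right) \frac{1}{6} + 15 \cdot 6 \left(- \frac{1}{10}\right)\right) - 7\right) = 17 \left(\left(- \frac{8}{3} + 90 \left(- \frac{1}{10}\right)\right) - 7\right) = 17 \left(\left(- \frac{8}{3} - 9\right) - 7\right) = 17 \left(- \frac{35}{3} - 7\right) = 17 \left(- \frac{56}{3}\right) = - \frac{952}{3}$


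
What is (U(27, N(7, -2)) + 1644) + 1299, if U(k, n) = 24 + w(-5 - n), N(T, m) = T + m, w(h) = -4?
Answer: 2963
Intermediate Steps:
U(k, n) = 20 (U(k, n) = 24 - 4 = 20)
(U(27, N(7, -2)) + 1644) + 1299 = (20 + 1644) + 1299 = 1664 + 1299 = 2963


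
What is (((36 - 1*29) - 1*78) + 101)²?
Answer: 900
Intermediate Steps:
(((36 - 1*29) - 1*78) + 101)² = (((36 - 29) - 78) + 101)² = ((7 - 78) + 101)² = (-71 + 101)² = 30² = 900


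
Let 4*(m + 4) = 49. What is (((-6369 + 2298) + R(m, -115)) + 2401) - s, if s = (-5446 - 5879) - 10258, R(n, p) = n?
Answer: 79685/4 ≈ 19921.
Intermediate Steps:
m = 33/4 (m = -4 + (¼)*49 = -4 + 49/4 = 33/4 ≈ 8.2500)
s = -21583 (s = -11325 - 10258 = -21583)
(((-6369 + 2298) + R(m, -115)) + 2401) - s = (((-6369 + 2298) + 33/4) + 2401) - 1*(-21583) = ((-4071 + 33/4) + 2401) + 21583 = (-16251/4 + 2401) + 21583 = -6647/4 + 21583 = 79685/4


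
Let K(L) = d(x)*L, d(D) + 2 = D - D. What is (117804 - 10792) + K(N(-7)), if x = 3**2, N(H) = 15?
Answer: 106982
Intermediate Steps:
x = 9
d(D) = -2 (d(D) = -2 + (D - D) = -2 + 0 = -2)
K(L) = -2*L
(117804 - 10792) + K(N(-7)) = (117804 - 10792) - 2*15 = 107012 - 30 = 106982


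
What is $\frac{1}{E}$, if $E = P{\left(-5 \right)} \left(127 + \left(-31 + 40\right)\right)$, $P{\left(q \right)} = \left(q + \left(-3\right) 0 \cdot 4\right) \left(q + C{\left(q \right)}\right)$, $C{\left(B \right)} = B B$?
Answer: $- \frac{1}{13600} \approx -7.3529 \cdot 10^{-5}$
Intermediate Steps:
$C{\left(B \right)} = B^{2}$
$P{\left(q \right)} = q \left(q + q^{2}\right)$ ($P{\left(q \right)} = \left(q + \left(-3\right) 0 \cdot 4\right) \left(q + q^{2}\right) = \left(q + 0 \cdot 4\right) \left(q + q^{2}\right) = \left(q + 0\right) \left(q + q^{2}\right) = q \left(q + q^{2}\right)$)
$E = -13600$ ($E = \left(-5\right)^{2} \left(1 - 5\right) \left(127 + \left(-31 + 40\right)\right) = 25 \left(-4\right) \left(127 + 9\right) = \left(-100\right) 136 = -13600$)
$\frac{1}{E} = \frac{1}{-13600} = - \frac{1}{13600}$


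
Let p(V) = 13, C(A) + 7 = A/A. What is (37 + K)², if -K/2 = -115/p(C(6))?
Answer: 505521/169 ≈ 2991.3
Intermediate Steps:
C(A) = -6 (C(A) = -7 + A/A = -7 + 1 = -6)
K = 230/13 (K = -(-230)/13 = -2*(-115/13) = 230/13 ≈ 17.692)
(37 + K)² = (37 + 230/13)² = (711/13)² = 505521/169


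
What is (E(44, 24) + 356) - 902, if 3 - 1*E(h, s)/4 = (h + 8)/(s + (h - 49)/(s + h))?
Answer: -882962/1627 ≈ -542.69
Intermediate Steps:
E(h, s) = 12 - 4*(8 + h)/(s + (-49 + h)/(h + s)) (E(h, s) = 12 - 4*(h + 8)/(s + (h - 49)/(s + h)) = 12 - 4*(8 + h)/(s + (-49 + h)/(h + s)))
(E(44, 24) + 356) - 902 = (4*(-147 - 1*44² - 8*24 - 5*44 + 3*24² + 2*44*24)/(-49 + 44 + 24² + 44*24) + 356) - 902 = (4*(-147 - 1*1936 - 192 - 220 + 3*576 + 2112)/(-49 + 44 + 576 + 1056) + 356) - 902 = (4*(-147 - 1936 - 192 - 220 + 1728 + 2112)/1627 + 356) - 902 = (4*(1/1627)*1345 + 356) - 902 = (5380/1627 + 356) - 902 = 584592/1627 - 902 = -882962/1627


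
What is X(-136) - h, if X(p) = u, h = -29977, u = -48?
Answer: 29929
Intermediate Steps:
X(p) = -48
X(-136) - h = -48 - 1*(-29977) = -48 + 29977 = 29929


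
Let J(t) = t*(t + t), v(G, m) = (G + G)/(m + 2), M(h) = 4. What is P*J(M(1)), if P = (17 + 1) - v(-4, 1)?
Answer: 1984/3 ≈ 661.33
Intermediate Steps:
v(G, m) = 2*G/(2 + m) (v(G, m) = (2*G)/(2 + m) = 2*G/(2 + m))
J(t) = 2*t² (J(t) = t*(2*t) = 2*t²)
P = 62/3 (P = (17 + 1) - 2*(-4)/(2 + 1) = 18 - 2*(-4)/3 = 18 - 1*(-8/3) = 18 + 8/3 = 62/3 ≈ 20.667)
P*J(M(1)) = 62*(2*4²)/3 = 62*(2*16)/3 = (62/3)*32 = 1984/3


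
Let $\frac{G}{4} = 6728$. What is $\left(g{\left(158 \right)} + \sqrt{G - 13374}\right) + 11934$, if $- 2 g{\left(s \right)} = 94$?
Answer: $11887 + \sqrt{13538} \approx 12003.0$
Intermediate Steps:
$G = 26912$ ($G = 4 \cdot 6728 = 26912$)
$g{\left(s \right)} = -47$ ($g{\left(s \right)} = \left(- \frac{1}{2}\right) 94 = -47$)
$\left(g{\left(158 \right)} + \sqrt{G - 13374}\right) + 11934 = \left(-47 + \sqrt{26912 - 13374}\right) + 11934 = \left(-47 + \sqrt{13538}\right) + 11934 = 11887 + \sqrt{13538}$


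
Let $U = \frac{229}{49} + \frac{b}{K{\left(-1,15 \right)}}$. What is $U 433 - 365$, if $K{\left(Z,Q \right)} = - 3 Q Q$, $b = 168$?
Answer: $\frac{17098048}{11025} \approx 1550.8$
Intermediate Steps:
$K{\left(Z,Q \right)} = - 3 Q^{2}$
$U = \frac{48781}{11025}$ ($U = \frac{229}{49} + \frac{168}{\left(-3\right) 15^{2}} = 229 \cdot \frac{1}{49} + \frac{168}{\left(-3\right) 225} = \frac{229}{49} + \frac{168}{-675} = \frac{229}{49} + 168 \left(- \frac{1}{675}\right) = \frac{229}{49} - \frac{56}{225} = \frac{48781}{11025} \approx 4.4246$)
$U 433 - 365 = \frac{48781}{11025} \cdot 433 - 365 = \frac{21122173}{11025} - 365 = \frac{17098048}{11025}$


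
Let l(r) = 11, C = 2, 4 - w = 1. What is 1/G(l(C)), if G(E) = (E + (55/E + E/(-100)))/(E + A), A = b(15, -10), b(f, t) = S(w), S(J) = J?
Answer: 200/227 ≈ 0.88106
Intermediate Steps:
w = 3 (w = 4 - 1*1 = 4 - 1 = 3)
b(f, t) = 3
A = 3
G(E) = (55/E + 99*E/100)/(3 + E) (G(E) = (E + (55/E + E/(-100)))/(E + 3) = (E + (55/E + E*(-1/100)))/(3 + E) = (E + (55/E - E/100))/(3 + E) = (55/E + 99*E/100)/(3 + E))
1/G(l(C)) = 1/((11/100)*(500 + 9*11**2)/(11*(3 + 11))) = 1/((11/100)*(1/11)*(500 + 9*121)/14) = 1/((11/100)*(1/11)*(1/14)*(500 + 1089)) = 1/((11/100)*(1/11)*(1/14)*1589) = 1/(227/200) = 200/227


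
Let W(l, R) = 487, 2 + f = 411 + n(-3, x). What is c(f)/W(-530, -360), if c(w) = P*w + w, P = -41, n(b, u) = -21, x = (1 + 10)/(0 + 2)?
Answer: -15520/487 ≈ -31.869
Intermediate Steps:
x = 11/2 ≈ 5.5000
f = 388 (f = -2 + (411 - 21) = -2 + 390 = 388)
c(w) = -40*w (c(w) = -41*w + w = -40*w)
c(f)/W(-530, -360) = -40*388/487 = -15520*1/487 = -15520/487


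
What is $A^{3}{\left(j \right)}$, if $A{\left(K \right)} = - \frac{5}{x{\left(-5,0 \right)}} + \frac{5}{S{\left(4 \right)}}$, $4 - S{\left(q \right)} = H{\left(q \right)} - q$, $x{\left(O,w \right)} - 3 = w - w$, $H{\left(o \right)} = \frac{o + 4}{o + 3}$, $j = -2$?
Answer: $- \frac{3375}{4096} \approx -0.82397$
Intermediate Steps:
$H{\left(o \right)} = \frac{4 + o}{3 + o}$
$x{\left(O,w \right)} = 3$ ($x{\left(O,w \right)} = 3 + \left(w - w\right) = 3 + 0 = 3$)
$S{\left(q \right)} = 4 + q - \frac{4 + q}{3 + q}$ ($S{\left(q \right)} = 4 - \left(\frac{4 + q}{3 + q} - q\right) = 4 - \left(- q + \frac{4 + q}{3 + q}\right) = 4 + \left(q - \frac{4 + q}{3 + q}\right) = 4 + q - \frac{4 + q}{3 + q}$)
$A{\left(K \right)} = - \frac{15}{16}$ ($A{\left(K \right)} = - \frac{5}{3} + \frac{5}{\frac{1}{3 + 4} \left(8 + 4^{2} + 6 \cdot 4\right)} = \left(-5\right) \frac{1}{3} + \frac{5}{\frac{1}{7} \left(8 + 16 + 24\right)} = - \frac{5}{3} + \frac{5}{\frac{1}{7} \cdot 48} = - \frac{5}{3} + \frac{5}{\frac{48}{7}} = - \frac{5}{3} + 5 \cdot \frac{7}{48} = - \frac{5}{3} + \frac{35}{48} = - \frac{15}{16}$)
$A^{3}{\left(j \right)} = \left(- \frac{15}{16}\right)^{3} = - \frac{3375}{4096}$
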